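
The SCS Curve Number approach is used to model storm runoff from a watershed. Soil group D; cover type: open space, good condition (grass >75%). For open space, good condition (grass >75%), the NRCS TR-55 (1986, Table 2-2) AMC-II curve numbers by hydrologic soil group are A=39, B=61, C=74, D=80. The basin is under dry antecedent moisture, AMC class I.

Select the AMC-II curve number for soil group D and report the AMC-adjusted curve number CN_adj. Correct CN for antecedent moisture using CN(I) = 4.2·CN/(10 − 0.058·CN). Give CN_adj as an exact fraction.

NRCS table: open space, good condition (grass >75%), soil group D → CN(II) = 80
Adjust CN=80 to AMC I: 4.2·80/(10 − 0.058·80) → 336 ÷ (134/25) = 4200/67 ≈ 62.687

CN_adj = 4200/67 ≈ 62.687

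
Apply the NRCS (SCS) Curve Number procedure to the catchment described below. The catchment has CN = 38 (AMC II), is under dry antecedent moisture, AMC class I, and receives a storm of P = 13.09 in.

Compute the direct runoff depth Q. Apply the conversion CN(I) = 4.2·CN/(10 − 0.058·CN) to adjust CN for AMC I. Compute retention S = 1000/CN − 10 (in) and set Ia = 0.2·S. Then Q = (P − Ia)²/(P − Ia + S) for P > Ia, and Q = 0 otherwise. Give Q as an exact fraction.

Adjust CN=38 to AMC I: 4.2·38/(10 − 0.058·38) → (798/5) ÷ (1949/250) = 39900/1949 ≈ 20.472
Max retention: S = 1000/(39900/1949) − 10 = 15500/399 in (≈ 38.847 in)
Ia = 0.2S: 0.2·38.847 = 7.769 in (exactly 3100/399)
Since P=13.090 > Ia=7.769: effective rainfall P−Ia = 212291/39900 in
Q = (212291/39900)²/((212291/39900) + 15500/399) = (45067468681/1592010000)/(1762291/39900) = 45067468681/70315410900 in ≈ 0.641 in

Q = 45067468681/70315410900 in ≈ 0.641 in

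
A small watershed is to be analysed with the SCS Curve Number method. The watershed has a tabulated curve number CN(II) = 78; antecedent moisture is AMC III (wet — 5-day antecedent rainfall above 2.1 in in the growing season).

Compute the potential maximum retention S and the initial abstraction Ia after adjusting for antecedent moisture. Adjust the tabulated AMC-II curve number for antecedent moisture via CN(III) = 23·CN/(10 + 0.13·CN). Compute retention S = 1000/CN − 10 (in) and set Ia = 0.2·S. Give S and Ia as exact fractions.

Adjust CN=78 to AMC III: 23·78/(10 + 0.13·78) → 1794 ÷ (1007/50) = 89700/1007 ≈ 89.076
Retention S: 1000/CN − 10 with CN=89.076 → S = 1100/897 ≈ 1.226 in
Ia = 0.2S: 0.2·1.226 = 0.245 in (exactly 220/897)

S = 1100/897 in ≈ 1.226 in; Ia = 220/897 in ≈ 0.245 in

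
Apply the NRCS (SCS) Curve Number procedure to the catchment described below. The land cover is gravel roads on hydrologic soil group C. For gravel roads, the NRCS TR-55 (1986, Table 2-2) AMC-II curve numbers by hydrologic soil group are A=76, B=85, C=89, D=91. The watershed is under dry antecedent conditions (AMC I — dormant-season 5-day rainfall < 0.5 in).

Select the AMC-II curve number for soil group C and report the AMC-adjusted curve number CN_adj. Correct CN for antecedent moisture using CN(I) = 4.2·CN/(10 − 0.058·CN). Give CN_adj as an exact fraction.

NRCS table: gravel roads, soil group C → CN(II) = 89
Adjust CN=89 to AMC I: 4.2·89/(10 − 0.058·89) → (1869/5) ÷ (2419/500) = 186900/2419 ≈ 77.263

CN_adj = 186900/2419 ≈ 77.263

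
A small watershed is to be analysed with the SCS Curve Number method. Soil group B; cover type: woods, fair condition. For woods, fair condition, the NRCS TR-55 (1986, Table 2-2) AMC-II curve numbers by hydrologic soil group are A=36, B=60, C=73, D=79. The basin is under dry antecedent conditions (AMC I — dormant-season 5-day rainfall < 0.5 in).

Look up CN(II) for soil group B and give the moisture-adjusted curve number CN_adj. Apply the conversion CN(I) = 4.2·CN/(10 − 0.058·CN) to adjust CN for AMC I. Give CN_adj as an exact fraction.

CN_adj = 6300/163 ≈ 38.650

NRCS table: woods, fair condition, soil group B → CN(II) = 60
Adjust CN=60 to AMC I: 4.2·60/(10 − 0.058·60) → 252 ÷ (163/25) = 6300/163 ≈ 38.650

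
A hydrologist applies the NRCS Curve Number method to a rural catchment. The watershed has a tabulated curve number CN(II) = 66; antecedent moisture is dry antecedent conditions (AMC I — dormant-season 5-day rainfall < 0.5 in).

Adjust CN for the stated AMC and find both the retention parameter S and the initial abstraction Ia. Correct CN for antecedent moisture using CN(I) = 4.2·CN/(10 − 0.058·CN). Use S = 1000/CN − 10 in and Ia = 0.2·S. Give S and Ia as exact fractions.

Adjust CN=66 to AMC I: 4.2·66/(10 − 0.058·66) → (1386/5) ÷ (1543/250) = 69300/1543 ≈ 44.913
Retention S: 1000/CN − 10 with CN=44.913 → S = 8500/693 ≈ 12.266 in
Initial abstraction Ia = S/5 = (8500/693)/5 = 1700/693 ≈ 2.453 in

S = 8500/693 in ≈ 12.266 in; Ia = 1700/693 in ≈ 2.453 in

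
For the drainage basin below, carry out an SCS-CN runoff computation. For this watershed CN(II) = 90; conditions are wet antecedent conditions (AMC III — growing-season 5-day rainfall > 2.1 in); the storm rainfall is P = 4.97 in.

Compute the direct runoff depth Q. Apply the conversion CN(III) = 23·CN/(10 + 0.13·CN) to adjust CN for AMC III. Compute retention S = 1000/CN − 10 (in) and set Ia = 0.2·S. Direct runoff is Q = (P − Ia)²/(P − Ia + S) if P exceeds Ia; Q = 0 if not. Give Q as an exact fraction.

Q = 10176572641/2295195300 in ≈ 4.434 in

Adjust CN=90 to AMC III: 23·90/(10 + 0.13·90) → 2070 ÷ (217/10) = 20700/217 ≈ 95.392
Max retention: S = 1000/(20700/217) − 10 = 100/207 in (≈ 0.483 in)
Ia = 0.2·(100/207) = 20/207 in ≈ 0.097 in
Since P=4.970 > Ia=0.097: effective rainfall P−Ia = 100879/20700 in
Q: (100879/20700)² ÷ (110879/20700) = 10176572641/2295195300 in (≈ 4.434 in)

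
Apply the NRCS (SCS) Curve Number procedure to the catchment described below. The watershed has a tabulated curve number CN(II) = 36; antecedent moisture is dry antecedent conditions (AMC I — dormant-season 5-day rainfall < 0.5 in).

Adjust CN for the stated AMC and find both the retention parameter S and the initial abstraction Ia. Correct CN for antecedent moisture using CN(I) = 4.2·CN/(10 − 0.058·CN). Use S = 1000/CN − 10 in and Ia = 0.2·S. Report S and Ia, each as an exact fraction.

Dry (AMC I): CN(I) = 4.2·36/(10 − 0.058·36) = (756/5)/(989/125) = 18900/989 ≈ 19.110
Max retention: S = 1000/(18900/989) − 10 = 8000/189 in (≈ 42.328 in)
Initial abstraction Ia = S/5 = (8000/189)/5 = 1600/189 ≈ 8.466 in

S = 8000/189 in ≈ 42.328 in; Ia = 1600/189 in ≈ 8.466 in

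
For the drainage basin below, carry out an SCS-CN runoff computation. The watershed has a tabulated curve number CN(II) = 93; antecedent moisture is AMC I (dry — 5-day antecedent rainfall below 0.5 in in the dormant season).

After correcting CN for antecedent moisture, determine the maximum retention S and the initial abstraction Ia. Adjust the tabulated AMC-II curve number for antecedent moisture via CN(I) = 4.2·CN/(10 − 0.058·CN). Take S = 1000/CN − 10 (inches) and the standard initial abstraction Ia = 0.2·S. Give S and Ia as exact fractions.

Dry (AMC I): CN(I) = 4.2·93/(10 − 0.058·93) = (1953/5)/(2303/500) = 27900/329 ≈ 84.802
S = 1000/(27900/329) − 10 = 500/279 in ≈ 1.792 in
Ia = 0.2·(500/279) = 100/279 in ≈ 0.358 in

S = 500/279 in ≈ 1.792 in; Ia = 100/279 in ≈ 0.358 in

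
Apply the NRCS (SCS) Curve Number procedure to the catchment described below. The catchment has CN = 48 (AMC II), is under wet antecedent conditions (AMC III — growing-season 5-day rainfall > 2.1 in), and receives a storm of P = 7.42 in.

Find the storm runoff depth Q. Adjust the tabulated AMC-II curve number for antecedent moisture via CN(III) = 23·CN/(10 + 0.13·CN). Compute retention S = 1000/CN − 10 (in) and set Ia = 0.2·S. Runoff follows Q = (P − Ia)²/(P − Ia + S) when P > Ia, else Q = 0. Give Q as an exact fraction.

Q = 499477801/133166550 in ≈ 3.751 in

Adjust CN=48 to AMC III: 23·48/(10 + 0.13·48) → 1104 ÷ (406/25) = 13800/203 ≈ 67.980
Max retention: S = 1000/(13800/203) − 10 = 325/69 in (≈ 4.710 in)
Ia = 0.2·(325/69) = 65/69 in ≈ 0.942 in
Excess rainfall: 7.420 − 0.942 = 6.478 in; P > Ia so Q > 0
Q: (22349/3450)² ÷ (38599/3450) = 499477801/133166550 in (≈ 3.751 in)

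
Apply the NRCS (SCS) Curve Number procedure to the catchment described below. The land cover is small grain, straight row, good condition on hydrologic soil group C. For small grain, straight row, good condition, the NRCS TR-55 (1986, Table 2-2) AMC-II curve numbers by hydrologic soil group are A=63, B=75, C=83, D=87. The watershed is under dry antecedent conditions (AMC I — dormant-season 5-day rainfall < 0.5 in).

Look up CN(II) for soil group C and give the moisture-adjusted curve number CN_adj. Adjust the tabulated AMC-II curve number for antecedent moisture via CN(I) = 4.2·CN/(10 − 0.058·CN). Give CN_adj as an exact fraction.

CN_adj = 174300/2593 ≈ 67.219

NRCS table: small grain, straight row, good condition, soil group C → CN(II) = 83
Dry (AMC I): CN(I) = 4.2·83/(10 − 0.058·83) = (1743/5)/(2593/500) = 174300/2593 ≈ 67.219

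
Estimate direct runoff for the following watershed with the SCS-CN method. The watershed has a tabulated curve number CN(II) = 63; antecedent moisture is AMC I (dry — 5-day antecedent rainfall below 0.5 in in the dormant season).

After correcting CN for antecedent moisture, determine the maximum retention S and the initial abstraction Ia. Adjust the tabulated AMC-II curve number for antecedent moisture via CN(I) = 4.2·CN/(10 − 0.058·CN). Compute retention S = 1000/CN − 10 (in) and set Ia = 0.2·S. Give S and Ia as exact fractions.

Dry (AMC I): CN(I) = 4.2·63/(10 − 0.058·63) = (1323/5)/(3173/500) = 132300/3173 ≈ 41.696
Retention S: 1000/CN − 10 with CN=41.696 → S = 18500/1323 ≈ 13.983 in
Initial abstraction Ia = S/5 = (18500/1323)/5 = 3700/1323 ≈ 2.797 in

S = 18500/1323 in ≈ 13.983 in; Ia = 3700/1323 in ≈ 2.797 in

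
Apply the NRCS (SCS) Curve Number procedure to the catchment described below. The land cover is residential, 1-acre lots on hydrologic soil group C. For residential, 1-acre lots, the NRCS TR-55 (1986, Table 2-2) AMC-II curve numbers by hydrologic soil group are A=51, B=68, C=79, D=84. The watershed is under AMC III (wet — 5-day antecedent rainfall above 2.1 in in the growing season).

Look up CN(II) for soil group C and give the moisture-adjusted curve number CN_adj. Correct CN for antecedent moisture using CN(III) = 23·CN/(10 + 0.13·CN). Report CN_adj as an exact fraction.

NRCS table: residential, 1-acre lots, soil group C → CN(II) = 79
Adjust CN=79 to AMC III: 23·79/(10 + 0.13·79) → 1817 ÷ (2027/100) = 181700/2027 ≈ 89.640

CN_adj = 181700/2027 ≈ 89.640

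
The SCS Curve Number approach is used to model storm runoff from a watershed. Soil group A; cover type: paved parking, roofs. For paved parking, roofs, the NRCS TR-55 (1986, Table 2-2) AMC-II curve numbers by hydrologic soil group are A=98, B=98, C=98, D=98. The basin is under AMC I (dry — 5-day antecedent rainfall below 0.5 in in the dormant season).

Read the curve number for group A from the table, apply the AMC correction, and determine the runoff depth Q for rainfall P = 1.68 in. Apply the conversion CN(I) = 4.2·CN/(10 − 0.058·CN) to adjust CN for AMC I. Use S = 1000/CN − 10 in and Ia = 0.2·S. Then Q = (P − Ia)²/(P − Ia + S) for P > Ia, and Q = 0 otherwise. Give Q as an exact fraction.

Q = 828977762/684516525 in ≈ 1.211 in

NRCS table: paved parking, roofs, soil group A → CN(II) = 98
CN(I) from CN(II)=98: (4.2·98)/(10 − 0.058·98) = 102900/1079 ≈ 95.366
Retention S: 1000/CN − 10 with CN=95.366 → S = 500/1029 ≈ 0.486 in
Initial abstraction Ia = S/5 = (500/1029)/5 = 100/1029 ≈ 0.097 in
P − Ia = 1.680 − 0.097 = 40718/25725 ≈ 1.583 in (> 0, runoff occurs)
Q = (40718/25725)²/((40718/25725) + 500/1029) = (1657955524/661775625)/(53218/25725) = 828977762/684516525 in ≈ 1.211 in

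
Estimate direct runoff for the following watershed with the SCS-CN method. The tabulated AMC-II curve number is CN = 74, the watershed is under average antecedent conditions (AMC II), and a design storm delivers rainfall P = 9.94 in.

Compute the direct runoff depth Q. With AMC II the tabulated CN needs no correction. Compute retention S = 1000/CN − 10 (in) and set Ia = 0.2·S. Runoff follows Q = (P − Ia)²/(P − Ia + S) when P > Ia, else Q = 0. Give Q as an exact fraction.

Q = 292033921/43639650 in ≈ 6.692 in

AMC II — tabulated CN = 74 applies directly.
S = 1000/74 − 10 = 130/37 in ≈ 3.514 in
Ia = 0.2·(130/37) = 26/37 in ≈ 0.703 in
P − Ia = 9.940 − 0.703 = 17089/1850 ≈ 9.237 in (> 0, runoff occurs)
Runoff Q = (P−Ia)²/(P−Ia+S) = (9.237)²/(9.237+3.514) = 292033921/43639650 ≈ 6.692 in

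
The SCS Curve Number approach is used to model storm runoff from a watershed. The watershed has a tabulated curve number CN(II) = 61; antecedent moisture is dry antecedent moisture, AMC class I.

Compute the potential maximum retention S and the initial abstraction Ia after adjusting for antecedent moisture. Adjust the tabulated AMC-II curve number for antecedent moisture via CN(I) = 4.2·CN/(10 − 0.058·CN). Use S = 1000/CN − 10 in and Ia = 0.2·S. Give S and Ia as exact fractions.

Dry (AMC I): CN(I) = 4.2·61/(10 − 0.058·61) = (1281/5)/(3231/500) = 42700/1077 ≈ 39.647
Max retention: S = 1000/(42700/1077) − 10 = 6500/427 in (≈ 15.222 in)
Ia = 0.2·(6500/427) = 1300/427 in ≈ 3.044 in

S = 6500/427 in ≈ 15.222 in; Ia = 1300/427 in ≈ 3.044 in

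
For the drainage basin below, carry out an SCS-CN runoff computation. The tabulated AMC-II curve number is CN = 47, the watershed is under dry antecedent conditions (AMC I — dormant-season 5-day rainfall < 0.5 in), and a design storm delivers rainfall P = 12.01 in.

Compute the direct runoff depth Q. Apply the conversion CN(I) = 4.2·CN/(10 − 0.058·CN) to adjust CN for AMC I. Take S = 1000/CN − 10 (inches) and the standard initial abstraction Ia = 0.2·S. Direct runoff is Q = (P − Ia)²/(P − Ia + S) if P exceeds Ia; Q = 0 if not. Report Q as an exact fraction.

Dry (AMC I): CN(I) = 4.2·47/(10 − 0.058·47) = (987/5)/(3637/500) = 98700/3637 ≈ 27.138
S = 1000/(98700/3637) − 10 = 26500/987 in ≈ 26.849 in
Ia = 0.2S: 0.2·26.849 = 5.370 in (exactly 5300/987)
P − Ia = 12.010 − 5.370 = 655387/98700 ≈ 6.640 in (> 0, runoff occurs)
Q = (655387/98700)²/((655387/98700) + 26500/987) = (429532119769/9741690000)/(3305387/98700) = 429532119769/326241696900 in ≈ 1.317 in

Q = 429532119769/326241696900 in ≈ 1.317 in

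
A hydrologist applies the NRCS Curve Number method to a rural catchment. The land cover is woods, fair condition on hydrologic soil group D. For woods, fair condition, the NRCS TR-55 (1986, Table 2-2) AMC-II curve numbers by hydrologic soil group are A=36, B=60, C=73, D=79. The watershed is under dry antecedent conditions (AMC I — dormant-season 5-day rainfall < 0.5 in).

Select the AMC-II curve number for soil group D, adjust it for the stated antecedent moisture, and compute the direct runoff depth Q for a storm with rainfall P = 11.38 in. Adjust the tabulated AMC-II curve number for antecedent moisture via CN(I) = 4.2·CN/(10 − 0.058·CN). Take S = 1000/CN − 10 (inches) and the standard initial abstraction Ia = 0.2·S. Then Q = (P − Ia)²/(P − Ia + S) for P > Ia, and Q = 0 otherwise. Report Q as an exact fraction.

Q = 1596082401/256556450 in ≈ 6.221 in

NRCS table: woods, fair condition, soil group D → CN(II) = 79
Dry (AMC I): CN(I) = 4.2·79/(10 − 0.058·79) = (1659/5)/(2709/500) = 7900/129 ≈ 61.240
Retention S: 1000/CN − 10 with CN=61.240 → S = 500/79 ≈ 6.329 in
Ia = 0.2·(500/79) = 100/79 in ≈ 1.266 in
P − Ia = 11.380 − 1.266 = 39951/3950 ≈ 10.114 in (> 0, runoff occurs)
Q = (39951/3950)²/((39951/3950) + 500/79) = (1596082401/15602500)/(64951/3950) = 1596082401/256556450 in ≈ 6.221 in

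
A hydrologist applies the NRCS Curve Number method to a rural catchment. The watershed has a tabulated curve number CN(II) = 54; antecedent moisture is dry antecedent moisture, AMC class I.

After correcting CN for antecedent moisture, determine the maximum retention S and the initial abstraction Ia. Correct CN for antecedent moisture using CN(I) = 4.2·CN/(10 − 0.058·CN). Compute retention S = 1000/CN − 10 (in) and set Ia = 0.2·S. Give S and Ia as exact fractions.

Adjust CN=54 to AMC I: 4.2·54/(10 − 0.058·54) → (1134/5) ÷ (1717/250) = 56700/1717 ≈ 33.023
Max retention: S = 1000/(56700/1717) − 10 = 11500/567 in (≈ 20.282 in)
Initial abstraction Ia = S/5 = (11500/567)/5 = 2300/567 ≈ 4.056 in

S = 11500/567 in ≈ 20.282 in; Ia = 2300/567 in ≈ 4.056 in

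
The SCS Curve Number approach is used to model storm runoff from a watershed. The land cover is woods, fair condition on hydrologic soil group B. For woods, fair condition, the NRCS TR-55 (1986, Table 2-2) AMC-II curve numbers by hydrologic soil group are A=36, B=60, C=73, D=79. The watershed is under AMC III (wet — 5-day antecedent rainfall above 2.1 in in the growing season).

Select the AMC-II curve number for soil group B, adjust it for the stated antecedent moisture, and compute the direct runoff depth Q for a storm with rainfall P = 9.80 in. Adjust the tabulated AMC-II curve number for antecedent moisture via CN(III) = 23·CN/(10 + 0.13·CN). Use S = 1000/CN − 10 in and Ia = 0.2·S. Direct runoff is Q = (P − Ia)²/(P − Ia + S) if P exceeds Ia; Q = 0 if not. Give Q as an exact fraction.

Q = 10118761/1442445 in ≈ 7.015 in

NRCS table: woods, fair condition, soil group B → CN(II) = 60
CN(III) from CN(II)=60: (23·60)/(10 + 0.13·60) = 6900/89 ≈ 77.528
Retention S: 1000/CN − 10 with CN=77.528 → S = 200/69 ≈ 2.899 in
Ia = 0.2S: 0.2·2.899 = 0.580 in (exactly 40/69)
P − Ia = 9.800 − 0.580 = 3181/345 ≈ 9.220 in (> 0, runoff occurs)
Q = (3181/345)²/((3181/345) + 200/69) = (10118761/119025)/(4181/345) = 10118761/1442445 in ≈ 7.015 in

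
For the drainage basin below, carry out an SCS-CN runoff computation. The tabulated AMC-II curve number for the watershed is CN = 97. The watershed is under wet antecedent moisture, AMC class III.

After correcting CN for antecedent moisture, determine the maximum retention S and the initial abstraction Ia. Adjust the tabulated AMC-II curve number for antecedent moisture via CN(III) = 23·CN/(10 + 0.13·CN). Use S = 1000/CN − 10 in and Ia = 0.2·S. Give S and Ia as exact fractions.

Adjust CN=97 to AMC III: 23·97/(10 + 0.13·97) → 2231 ÷ (2261/100) = 223100/2261 ≈ 98.673
Retention S: 1000/CN − 10 with CN=98.673 → S = 300/2231 ≈ 0.134 in
Initial abstraction Ia = S/5 = (300/2231)/5 = 60/2231 ≈ 0.027 in

S = 300/2231 in ≈ 0.134 in; Ia = 60/2231 in ≈ 0.027 in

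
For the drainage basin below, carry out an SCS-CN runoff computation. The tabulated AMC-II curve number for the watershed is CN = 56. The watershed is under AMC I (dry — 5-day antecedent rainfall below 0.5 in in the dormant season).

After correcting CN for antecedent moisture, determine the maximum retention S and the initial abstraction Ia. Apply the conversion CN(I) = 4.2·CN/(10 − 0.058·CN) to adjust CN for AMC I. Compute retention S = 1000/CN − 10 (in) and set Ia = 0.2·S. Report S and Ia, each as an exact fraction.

S = 2750/147 in ≈ 18.707 in; Ia = 550/147 in ≈ 3.741 in

Adjust CN=56 to AMC I: 4.2·56/(10 − 0.058·56) → (1176/5) ÷ (844/125) = 7350/211 ≈ 34.834
S = 1000/(7350/211) − 10 = 2750/147 in ≈ 18.707 in
Ia = 0.2S: 0.2·18.707 = 3.741 in (exactly 550/147)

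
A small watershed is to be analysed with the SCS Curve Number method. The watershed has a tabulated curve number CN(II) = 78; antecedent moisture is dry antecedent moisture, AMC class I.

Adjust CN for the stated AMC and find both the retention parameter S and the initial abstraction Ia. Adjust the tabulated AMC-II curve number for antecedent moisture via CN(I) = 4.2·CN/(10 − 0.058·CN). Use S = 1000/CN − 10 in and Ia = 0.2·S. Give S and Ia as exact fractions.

S = 5500/819 in ≈ 6.716 in; Ia = 1100/819 in ≈ 1.343 in

CN(I) from CN(II)=78: (4.2·78)/(10 − 0.058·78) = 81900/1369 ≈ 59.825
S = 1000/(81900/1369) − 10 = 5500/819 in ≈ 6.716 in
Initial abstraction Ia = S/5 = (5500/819)/5 = 1100/819 ≈ 1.343 in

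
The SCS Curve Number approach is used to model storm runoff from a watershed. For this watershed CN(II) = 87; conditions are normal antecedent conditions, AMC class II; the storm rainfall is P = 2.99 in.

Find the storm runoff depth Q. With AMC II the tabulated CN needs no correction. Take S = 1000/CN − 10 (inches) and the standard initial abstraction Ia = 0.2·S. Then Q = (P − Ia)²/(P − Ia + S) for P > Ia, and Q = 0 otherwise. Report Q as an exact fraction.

Q = 42166813/24368700 in ≈ 1.730 in

CN(II) = 87; AMC II needs no correction.
Retention S: 1000/CN − 10 with CN=87.000 → S = 130/87 ≈ 1.494 in
Initial abstraction Ia = S/5 = (130/87)/5 = 26/87 ≈ 0.299 in
P − Ia = 2.990 − 0.299 = 23413/8700 ≈ 2.691 in (> 0, runoff occurs)
Runoff Q = (P−Ia)²/(P−Ia+S) = (2.691)²/(2.691+1.494) = 42166813/24368700 ≈ 1.730 in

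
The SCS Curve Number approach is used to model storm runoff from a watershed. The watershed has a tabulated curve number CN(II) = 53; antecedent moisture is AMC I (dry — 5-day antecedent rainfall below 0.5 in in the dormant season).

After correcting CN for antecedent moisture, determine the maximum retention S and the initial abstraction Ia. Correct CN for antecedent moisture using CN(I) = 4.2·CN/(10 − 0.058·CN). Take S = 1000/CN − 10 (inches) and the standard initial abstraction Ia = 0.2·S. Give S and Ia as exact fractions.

S = 23500/1113 in ≈ 21.114 in; Ia = 4700/1113 in ≈ 4.223 in

Adjust CN=53 to AMC I: 4.2·53/(10 − 0.058·53) → (1113/5) ÷ (3463/500) = 111300/3463 ≈ 32.140
Retention S: 1000/CN − 10 with CN=32.140 → S = 23500/1113 ≈ 21.114 in
Ia = 0.2·(23500/1113) = 4700/1113 in ≈ 4.223 in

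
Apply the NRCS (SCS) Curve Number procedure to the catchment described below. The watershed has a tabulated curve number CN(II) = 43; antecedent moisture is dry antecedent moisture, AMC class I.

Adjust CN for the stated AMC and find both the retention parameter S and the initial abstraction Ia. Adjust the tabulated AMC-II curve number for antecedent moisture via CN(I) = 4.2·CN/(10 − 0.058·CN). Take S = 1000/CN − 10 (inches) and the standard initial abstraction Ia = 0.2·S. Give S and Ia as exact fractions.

S = 9500/301 in ≈ 31.561 in; Ia = 1900/301 in ≈ 6.312 in

CN(I) from CN(II)=43: (4.2·43)/(10 − 0.058·43) = 30100/1251 ≈ 24.061
S = 1000/(30100/1251) − 10 = 9500/301 in ≈ 31.561 in
Ia = 0.2·(9500/301) = 1900/301 in ≈ 6.312 in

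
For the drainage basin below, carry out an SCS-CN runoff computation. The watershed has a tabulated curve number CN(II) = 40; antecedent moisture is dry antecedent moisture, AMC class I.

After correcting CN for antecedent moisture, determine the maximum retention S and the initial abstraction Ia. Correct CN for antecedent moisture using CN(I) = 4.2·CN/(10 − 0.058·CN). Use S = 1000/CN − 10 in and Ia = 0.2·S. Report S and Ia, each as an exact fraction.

S = 250/7 in ≈ 35.714 in; Ia = 50/7 in ≈ 7.143 in

Dry (AMC I): CN(I) = 4.2·40/(10 − 0.058·40) = 168/(192/25) = 175/8 ≈ 21.875
S = 1000/(175/8) − 10 = 250/7 in ≈ 35.714 in
Ia = 0.2S: 0.2·35.714 = 7.143 in (exactly 50/7)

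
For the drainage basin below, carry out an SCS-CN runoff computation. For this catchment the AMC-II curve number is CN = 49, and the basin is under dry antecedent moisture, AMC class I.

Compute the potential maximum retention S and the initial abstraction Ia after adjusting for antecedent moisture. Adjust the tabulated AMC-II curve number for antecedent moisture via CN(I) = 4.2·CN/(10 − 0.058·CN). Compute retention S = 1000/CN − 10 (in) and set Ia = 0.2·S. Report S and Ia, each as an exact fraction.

S = 8500/343 in ≈ 24.781 in; Ia = 1700/343 in ≈ 4.956 in

Adjust CN=49 to AMC I: 4.2·49/(10 − 0.058·49) → (1029/5) ÷ (3579/500) = 34300/1193 ≈ 28.751
S = 1000/(34300/1193) − 10 = 8500/343 in ≈ 24.781 in
Initial abstraction Ia = S/5 = (8500/343)/5 = 1700/343 ≈ 4.956 in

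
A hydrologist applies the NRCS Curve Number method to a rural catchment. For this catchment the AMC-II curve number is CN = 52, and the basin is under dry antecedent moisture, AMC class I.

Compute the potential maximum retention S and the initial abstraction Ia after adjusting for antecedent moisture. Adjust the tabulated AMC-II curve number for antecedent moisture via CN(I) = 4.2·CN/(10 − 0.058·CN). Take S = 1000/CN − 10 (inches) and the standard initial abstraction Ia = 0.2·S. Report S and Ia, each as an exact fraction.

S = 2000/91 in ≈ 21.978 in; Ia = 400/91 in ≈ 4.396 in

Adjust CN=52 to AMC I: 4.2·52/(10 − 0.058·52) → (1092/5) ÷ (873/125) = 9100/291 ≈ 31.271
Retention S: 1000/CN − 10 with CN=31.271 → S = 2000/91 ≈ 21.978 in
Ia = 0.2S: 0.2·21.978 = 4.396 in (exactly 400/91)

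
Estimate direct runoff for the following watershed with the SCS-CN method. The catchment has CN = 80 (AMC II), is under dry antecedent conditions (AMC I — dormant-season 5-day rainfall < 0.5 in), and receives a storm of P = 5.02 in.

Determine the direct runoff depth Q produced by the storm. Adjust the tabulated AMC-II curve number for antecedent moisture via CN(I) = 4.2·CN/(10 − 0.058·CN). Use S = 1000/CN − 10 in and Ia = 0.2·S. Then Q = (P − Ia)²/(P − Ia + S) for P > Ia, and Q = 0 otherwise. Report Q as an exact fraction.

Q = 16168441/10784550 in ≈ 1.499 in

Adjust CN=80 to AMC I: 4.2·80/(10 − 0.058·80) → 336 ÷ (134/25) = 4200/67 ≈ 62.687
Retention S: 1000/CN − 10 with CN=62.687 → S = 125/21 ≈ 5.952 in
Initial abstraction Ia = S/5 = (125/21)/5 = 25/21 ≈ 1.190 in
Excess rainfall: 5.020 − 1.190 = 3.830 in; P > Ia so Q > 0
Q: (4021/1050)² ÷ (10271/1050) = 16168441/10784550 in (≈ 1.499 in)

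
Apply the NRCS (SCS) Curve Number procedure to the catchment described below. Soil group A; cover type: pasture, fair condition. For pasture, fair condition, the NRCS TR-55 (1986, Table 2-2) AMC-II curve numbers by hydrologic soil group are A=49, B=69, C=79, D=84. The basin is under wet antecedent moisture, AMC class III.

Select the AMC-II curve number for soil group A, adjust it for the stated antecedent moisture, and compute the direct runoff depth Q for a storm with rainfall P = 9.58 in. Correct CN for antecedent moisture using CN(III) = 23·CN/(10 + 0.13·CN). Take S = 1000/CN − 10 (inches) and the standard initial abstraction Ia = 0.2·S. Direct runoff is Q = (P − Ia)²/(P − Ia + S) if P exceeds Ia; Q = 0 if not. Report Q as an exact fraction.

NRCS table: pasture, fair condition, soil group A → CN(II) = 49
Adjust CN=49 to AMC III: 23·49/(10 + 0.13·49) → 1127 ÷ (1637/100) = 112700/1637 ≈ 68.845
Max retention: S = 1000/(112700/1637) − 10 = 5100/1127 in (≈ 4.525 in)
Ia = 0.2S: 0.2·4.525 = 0.905 in (exactly 1020/1127)
Excess rainfall: 9.580 − 0.905 = 8.675 in; P > Ia so Q > 0
Q = (488833/56350)²/((488833/56350) + 5100/1127) = (238957701889/3175322500)/(743833/56350) = 238957701889/41914989550 in ≈ 5.701 in

Q = 238957701889/41914989550 in ≈ 5.701 in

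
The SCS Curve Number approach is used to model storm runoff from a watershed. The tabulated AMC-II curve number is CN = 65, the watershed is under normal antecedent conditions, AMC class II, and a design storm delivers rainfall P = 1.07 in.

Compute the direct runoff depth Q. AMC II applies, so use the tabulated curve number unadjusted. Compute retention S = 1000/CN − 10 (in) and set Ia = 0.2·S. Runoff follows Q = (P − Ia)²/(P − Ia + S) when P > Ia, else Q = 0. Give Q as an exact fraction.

Q = 0 in ≈ 0.000 in

AMC II — tabulated CN = 65 applies directly.
Retention S: 1000/CN − 10 with CN=65.000 → S = 70/13 ≈ 5.385 in
Ia = 0.2·(70/13) = 14/13 in ≈ 1.077 in
P = 1.070 ≤ Ia = 1.077 in: entire storm abstracted, Q = 0.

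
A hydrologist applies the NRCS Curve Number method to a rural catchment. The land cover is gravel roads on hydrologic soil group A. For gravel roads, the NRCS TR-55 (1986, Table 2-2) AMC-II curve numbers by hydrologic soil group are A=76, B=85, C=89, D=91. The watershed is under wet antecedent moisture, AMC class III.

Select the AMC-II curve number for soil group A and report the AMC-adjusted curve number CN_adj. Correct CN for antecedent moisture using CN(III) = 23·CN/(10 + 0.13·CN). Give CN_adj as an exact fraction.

CN_adj = 43700/497 ≈ 87.928

NRCS table: gravel roads, soil group A → CN(II) = 76
CN(III) from CN(II)=76: (23·76)/(10 + 0.13·76) = 43700/497 ≈ 87.928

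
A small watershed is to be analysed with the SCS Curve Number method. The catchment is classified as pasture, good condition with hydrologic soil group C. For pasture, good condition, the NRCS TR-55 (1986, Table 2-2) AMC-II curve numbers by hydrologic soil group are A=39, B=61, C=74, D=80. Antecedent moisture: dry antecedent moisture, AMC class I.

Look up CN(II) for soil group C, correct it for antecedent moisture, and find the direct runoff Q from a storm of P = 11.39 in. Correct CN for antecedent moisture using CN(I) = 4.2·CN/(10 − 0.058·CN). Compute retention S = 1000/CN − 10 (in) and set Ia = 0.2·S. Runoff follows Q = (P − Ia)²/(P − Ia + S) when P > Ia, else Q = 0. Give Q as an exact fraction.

NRCS table: pasture, good condition, soil group C → CN(II) = 74
Dry (AMC I): CN(I) = 4.2·74/(10 − 0.058·74) = (1554/5)/(1427/250) = 77700/1427 ≈ 54.450
Max retention: S = 1000/(77700/1427) − 10 = 6500/777 in (≈ 8.366 in)
Ia = 0.2·(6500/777) = 1300/777 in ≈ 1.673 in
Excess rainfall: 11.390 − 1.673 = 9.717 in; P > Ia so Q > 0
Q: (755003/77700)² ÷ (1405003/77700) = 570029530009/109168733100 in (≈ 5.222 in)

Q = 570029530009/109168733100 in ≈ 5.222 in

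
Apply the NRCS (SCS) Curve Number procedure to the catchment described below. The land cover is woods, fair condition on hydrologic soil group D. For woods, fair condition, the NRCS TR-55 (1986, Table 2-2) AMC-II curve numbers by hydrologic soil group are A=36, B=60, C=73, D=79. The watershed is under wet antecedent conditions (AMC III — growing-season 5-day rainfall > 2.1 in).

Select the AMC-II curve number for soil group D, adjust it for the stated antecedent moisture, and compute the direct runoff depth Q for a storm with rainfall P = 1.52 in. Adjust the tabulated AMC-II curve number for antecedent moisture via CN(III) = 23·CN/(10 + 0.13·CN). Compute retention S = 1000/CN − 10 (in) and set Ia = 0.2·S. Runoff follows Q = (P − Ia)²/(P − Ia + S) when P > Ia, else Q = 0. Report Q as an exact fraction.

NRCS table: woods, fair condition, soil group D → CN(II) = 79
Wet (AMC III): CN(III) = 23·79/(10 + 0.13·79) = 1817/(2027/100) = 181700/2027 ≈ 89.640
S = 1000/(181700/2027) − 10 = 2100/1817 in ≈ 1.156 in
Ia = 0.2S: 0.2·1.156 = 0.231 in (exactly 420/1817)
Since P=1.520 > Ia=0.231: effective rainfall P−Ia = 58546/45425 in
Q = (58546/45425)²/((58546/45425) + 2100/1817) = (3427634116/2063430625)/(111046/45425) = 1713817058/2522132275 in ≈ 0.680 in

Q = 1713817058/2522132275 in ≈ 0.680 in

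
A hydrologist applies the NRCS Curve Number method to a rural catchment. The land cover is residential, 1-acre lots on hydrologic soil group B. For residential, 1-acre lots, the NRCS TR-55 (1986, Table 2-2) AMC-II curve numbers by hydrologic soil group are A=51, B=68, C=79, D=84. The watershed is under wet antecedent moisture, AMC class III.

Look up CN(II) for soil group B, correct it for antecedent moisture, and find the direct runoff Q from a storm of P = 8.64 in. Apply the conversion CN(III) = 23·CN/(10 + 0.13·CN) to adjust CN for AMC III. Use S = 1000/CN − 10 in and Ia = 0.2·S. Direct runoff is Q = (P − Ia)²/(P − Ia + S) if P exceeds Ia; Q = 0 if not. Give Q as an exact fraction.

NRCS table: residential, 1-acre lots, soil group B → CN(II) = 68
Wet (AMC III): CN(III) = 23·68/(10 + 0.13·68) = 1564/(471/25) = 39100/471 ≈ 83.015
Retention S: 1000/CN − 10 with CN=83.015 → S = 800/391 ≈ 2.046 in
Ia = 0.2·(800/391) = 160/391 in ≈ 0.409 in
P − Ia = 8.640 − 0.409 = 80456/9775 ≈ 8.231 in (> 0, runoff occurs)
Q = (80456/9775)²/((80456/9775) + 800/391) = (6473167936/95550625)/(100456/9775) = 809145992/122744675 in ≈ 6.592 in

Q = 809145992/122744675 in ≈ 6.592 in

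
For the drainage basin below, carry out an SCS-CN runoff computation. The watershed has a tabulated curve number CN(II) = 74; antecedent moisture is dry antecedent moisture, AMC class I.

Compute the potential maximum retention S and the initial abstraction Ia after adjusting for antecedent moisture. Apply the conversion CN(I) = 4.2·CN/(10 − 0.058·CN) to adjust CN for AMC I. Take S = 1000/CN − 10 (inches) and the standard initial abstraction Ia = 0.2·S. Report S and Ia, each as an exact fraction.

S = 6500/777 in ≈ 8.366 in; Ia = 1300/777 in ≈ 1.673 in

CN(I) from CN(II)=74: (4.2·74)/(10 − 0.058·74) = 77700/1427 ≈ 54.450
Max retention: S = 1000/(77700/1427) − 10 = 6500/777 in (≈ 8.366 in)
Ia = 0.2S: 0.2·8.366 = 1.673 in (exactly 1300/777)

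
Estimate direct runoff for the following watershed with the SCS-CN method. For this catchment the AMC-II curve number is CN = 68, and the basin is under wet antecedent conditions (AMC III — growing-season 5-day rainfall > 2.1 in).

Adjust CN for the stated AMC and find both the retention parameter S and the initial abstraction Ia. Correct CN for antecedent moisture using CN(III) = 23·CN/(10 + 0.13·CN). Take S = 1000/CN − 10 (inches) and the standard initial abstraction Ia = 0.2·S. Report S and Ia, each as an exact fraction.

Wet (AMC III): CN(III) = 23·68/(10 + 0.13·68) = 1564/(471/25) = 39100/471 ≈ 83.015
S = 1000/(39100/471) − 10 = 800/391 in ≈ 2.046 in
Ia = 0.2S: 0.2·2.046 = 0.409 in (exactly 160/391)

S = 800/391 in ≈ 2.046 in; Ia = 160/391 in ≈ 0.409 in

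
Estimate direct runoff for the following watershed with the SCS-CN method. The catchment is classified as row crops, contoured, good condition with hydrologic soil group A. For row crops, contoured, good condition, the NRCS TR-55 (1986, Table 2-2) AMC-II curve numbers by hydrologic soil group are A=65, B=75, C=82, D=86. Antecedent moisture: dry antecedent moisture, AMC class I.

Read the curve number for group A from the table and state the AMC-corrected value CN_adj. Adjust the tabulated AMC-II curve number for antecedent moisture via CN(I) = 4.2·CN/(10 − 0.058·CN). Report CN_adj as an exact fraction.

NRCS table: row crops, contoured, good condition, soil group A → CN(II) = 65
CN(I) from CN(II)=65: (4.2·65)/(10 − 0.058·65) = 3900/89 ≈ 43.820

CN_adj = 3900/89 ≈ 43.820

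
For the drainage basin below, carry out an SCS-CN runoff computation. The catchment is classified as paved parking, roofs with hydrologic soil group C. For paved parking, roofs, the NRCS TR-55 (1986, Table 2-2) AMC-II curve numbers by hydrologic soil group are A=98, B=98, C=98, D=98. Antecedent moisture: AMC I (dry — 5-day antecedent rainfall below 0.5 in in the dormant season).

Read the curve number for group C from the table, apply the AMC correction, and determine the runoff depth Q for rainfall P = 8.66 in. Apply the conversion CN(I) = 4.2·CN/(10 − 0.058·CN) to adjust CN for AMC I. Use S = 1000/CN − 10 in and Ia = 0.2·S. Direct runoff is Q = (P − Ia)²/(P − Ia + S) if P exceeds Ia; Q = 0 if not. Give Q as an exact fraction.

Q = 194090470249/23952907650 in ≈ 8.103 in

NRCS table: paved parking, roofs, soil group C → CN(II) = 98
Dry (AMC I): CN(I) = 4.2·98/(10 − 0.058·98) = (2058/5)/(1079/250) = 102900/1079 ≈ 95.366
Retention S: 1000/CN − 10 with CN=95.366 → S = 500/1029 ≈ 0.486 in
Ia = 0.2·(500/1029) = 100/1029 in ≈ 0.097 in
Since P=8.660 > Ia=0.097: effective rainfall P−Ia = 440557/51450 in
Q: (440557/51450)² ÷ (465557/51450) = 194090470249/23952907650 in (≈ 8.103 in)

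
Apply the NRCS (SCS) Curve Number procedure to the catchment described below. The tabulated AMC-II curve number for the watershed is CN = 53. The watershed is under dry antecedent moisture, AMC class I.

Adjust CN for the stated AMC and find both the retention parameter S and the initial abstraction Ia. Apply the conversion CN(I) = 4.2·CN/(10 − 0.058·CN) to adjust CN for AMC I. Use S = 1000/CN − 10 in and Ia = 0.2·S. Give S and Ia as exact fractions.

S = 23500/1113 in ≈ 21.114 in; Ia = 4700/1113 in ≈ 4.223 in

Adjust CN=53 to AMC I: 4.2·53/(10 − 0.058·53) → (1113/5) ÷ (3463/500) = 111300/3463 ≈ 32.140
S = 1000/(111300/3463) − 10 = 23500/1113 in ≈ 21.114 in
Initial abstraction Ia = S/5 = (23500/1113)/5 = 4700/1113 ≈ 4.223 in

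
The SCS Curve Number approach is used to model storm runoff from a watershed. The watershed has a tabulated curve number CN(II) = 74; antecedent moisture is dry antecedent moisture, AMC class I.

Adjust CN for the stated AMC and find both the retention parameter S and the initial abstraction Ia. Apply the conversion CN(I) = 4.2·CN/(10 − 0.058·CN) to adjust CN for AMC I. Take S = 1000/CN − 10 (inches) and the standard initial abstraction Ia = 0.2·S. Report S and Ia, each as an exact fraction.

Adjust CN=74 to AMC I: 4.2·74/(10 − 0.058·74) → (1554/5) ÷ (1427/250) = 77700/1427 ≈ 54.450
Retention S: 1000/CN − 10 with CN=54.450 → S = 6500/777 ≈ 8.366 in
Initial abstraction Ia = S/5 = (6500/777)/5 = 1300/777 ≈ 1.673 in

S = 6500/777 in ≈ 8.366 in; Ia = 1300/777 in ≈ 1.673 in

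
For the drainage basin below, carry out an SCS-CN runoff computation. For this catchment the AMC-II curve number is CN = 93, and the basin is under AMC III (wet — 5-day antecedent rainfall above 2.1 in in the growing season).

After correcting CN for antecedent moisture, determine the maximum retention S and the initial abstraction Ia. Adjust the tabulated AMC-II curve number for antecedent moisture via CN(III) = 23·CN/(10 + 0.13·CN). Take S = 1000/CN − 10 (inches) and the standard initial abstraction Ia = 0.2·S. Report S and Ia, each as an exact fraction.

Wet (AMC III): CN(III) = 23·93/(10 + 0.13·93) = 2139/(2209/100) = 213900/2209 ≈ 96.831
Retention S: 1000/CN − 10 with CN=96.831 → S = 700/2139 ≈ 0.327 in
Initial abstraction Ia = S/5 = (700/2139)/5 = 140/2139 ≈ 0.065 in

S = 700/2139 in ≈ 0.327 in; Ia = 140/2139 in ≈ 0.065 in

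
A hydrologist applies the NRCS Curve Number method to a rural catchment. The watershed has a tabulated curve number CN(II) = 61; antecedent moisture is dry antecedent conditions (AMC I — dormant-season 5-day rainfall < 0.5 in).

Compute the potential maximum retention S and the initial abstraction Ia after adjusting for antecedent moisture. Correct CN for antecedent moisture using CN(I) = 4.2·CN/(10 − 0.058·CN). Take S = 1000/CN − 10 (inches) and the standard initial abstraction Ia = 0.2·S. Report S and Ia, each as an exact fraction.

S = 6500/427 in ≈ 15.222 in; Ia = 1300/427 in ≈ 3.044 in

CN(I) from CN(II)=61: (4.2·61)/(10 − 0.058·61) = 42700/1077 ≈ 39.647
S = 1000/(42700/1077) − 10 = 6500/427 in ≈ 15.222 in
Ia = 0.2S: 0.2·15.222 = 3.044 in (exactly 1300/427)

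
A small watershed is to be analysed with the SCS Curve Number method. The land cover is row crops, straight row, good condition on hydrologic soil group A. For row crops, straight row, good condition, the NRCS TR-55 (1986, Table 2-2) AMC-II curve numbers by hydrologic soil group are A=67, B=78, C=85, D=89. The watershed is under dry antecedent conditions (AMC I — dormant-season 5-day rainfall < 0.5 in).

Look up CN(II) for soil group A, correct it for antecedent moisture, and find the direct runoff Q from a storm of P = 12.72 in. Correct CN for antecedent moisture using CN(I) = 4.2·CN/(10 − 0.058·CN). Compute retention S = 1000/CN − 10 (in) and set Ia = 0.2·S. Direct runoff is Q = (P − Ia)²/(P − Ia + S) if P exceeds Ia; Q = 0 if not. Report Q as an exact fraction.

NRCS table: row crops, straight row, good condition, soil group A → CN(II) = 67
Adjust CN=67 to AMC I: 4.2·67/(10 − 0.058·67) → (1407/5) ÷ (3057/500) = 46900/1019 ≈ 46.026
Retention S: 1000/CN − 10 with CN=46.026 → S = 5500/469 ≈ 11.727 in
Ia = 0.2S: 0.2·11.727 = 2.345 in (exactly 1100/469)
Excess rainfall: 12.720 − 2.345 = 10.375 in; P > Ia so Q > 0
Q: (121642/11725)² ÷ (259142/11725) = 7398388082/1519219975 in (≈ 4.870 in)

Q = 7398388082/1519219975 in ≈ 4.870 in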